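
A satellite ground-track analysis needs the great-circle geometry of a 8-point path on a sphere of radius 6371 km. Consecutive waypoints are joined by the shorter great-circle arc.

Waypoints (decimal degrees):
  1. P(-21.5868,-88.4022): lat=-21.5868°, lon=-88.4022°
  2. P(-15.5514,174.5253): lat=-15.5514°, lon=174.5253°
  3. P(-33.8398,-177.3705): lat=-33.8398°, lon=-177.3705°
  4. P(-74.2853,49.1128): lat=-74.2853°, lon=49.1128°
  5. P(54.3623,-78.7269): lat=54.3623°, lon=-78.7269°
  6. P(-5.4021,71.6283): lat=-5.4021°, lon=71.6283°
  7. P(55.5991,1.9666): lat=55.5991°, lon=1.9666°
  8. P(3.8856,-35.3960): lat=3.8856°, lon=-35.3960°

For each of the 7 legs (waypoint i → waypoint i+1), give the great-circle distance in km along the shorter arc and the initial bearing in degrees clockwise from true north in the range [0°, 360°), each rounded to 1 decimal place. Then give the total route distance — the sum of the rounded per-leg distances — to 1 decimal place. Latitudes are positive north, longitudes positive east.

Leg 1: dist=10081.8 km, bearing=253.0°
Leg 2: dist=2190.0 km, bearing=159.7°
Leg 3: dist=7516.2 km, bearing=192.3°
Leg 4: dist=16850.5 km, bearing=254.9°
Leg 5: dist=13954.6 km, bearing=37.2°
Leg 6: dist=9255.2 km, bearing=327.8°
Leg 7: dist=6642.7 km, bearing=224.5°
Total: 66491.0 km

Leg 1: φ1=-0.3767607, φ2=-0.2714231, Δφ=0.1053376, Δλ=4.5889506 rad; a=sin²(Δφ/2)+cosφ1·cosφ2·sin²(Δλ/2)=0.5058300735; c=2·atan2(√a, √(1-a))=1.582456738; dist=6371·c=10081.832 ≈ 10081.8 km; running total=10081.8 km
Leg 1 bearing: y=sinΔλ·cosφ2=-0.95606003, x=cosφ1·sinφ2-sinφ1·cosφ2·cosΔλ=-0.29293900; θ=atan2(y, x)=-107.0352° <0 so +360° → 252.9648° ≈ 253.0°
Leg 2: φ1=-0.2714231, φ2=-0.5906159, Δφ=-0.3191928, Δλ=-6.1417403 rad; a=sin²(Δφ/2)+cosφ1·cosφ2·sin²(Δλ/2)=0.0292511035; c=2·atan2(√a, √(1-a))=0.343749021; dist=6371·c=2190.025 ≈ 2190.0 km; running total=12271.8 km
Leg 2 bearing: y=sinΔλ·cosφ2=0.11709254, x=cosφ1·sinφ2-sinφ1·cosφ2·cosΔλ=-0.31602412; θ=atan2(y, x)=159.6694° ≈ 159.7°
Leg 3: φ1=-0.5906159, φ2=-1.2965231, Δφ=-0.7059071, Δλ=3.9528793 rad; a=sin²(Δφ/2)+cosφ1·cosφ2·sin²(Δλ/2)=0.3094226770; c=2·atan2(√a, √(1-a))=1.179751426; dist=6371·c=7516.196 ≈ 7516.2 km; running total=19788.0 km
Leg 3 bearing: y=sinΔλ·cosφ2=-0.19641143, x=cosφ1·sinφ2-sinφ1·cosφ2·cosΔλ=-0.90340671; θ=atan2(y, x)=-167.7341° <0 so +360° → 192.2659° ≈ 192.3°
Leg 4: φ1=-1.2965231, φ2=0.9488011, Δφ=2.2453242, Δλ=-2.2312237 rad; a=sin²(Δφ/2)+cosφ1·cosφ2·sin²(Δλ/2)=0.9395750595; c=2·atan2(√a, √(1-a))=2.644872160; dist=6371·c=16850.481 ≈ 16850.5 km; running total=36638.5 km
Leg 4 bearing: y=sinΔλ·cosφ2=-0.46014247, x=cosφ1·sinφ2-sinφ1·cosφ2·cosΔλ=-0.12395150; θ=atan2(y, x)=-105.0763° <0 so +360° → 254.9237° ≈ 254.9°
Leg 5: φ1=0.9488011, φ2=-0.0942844, Δφ=-1.0430856, Δλ=2.6241933 rad; a=sin²(Δφ/2)+cosφ1·cosφ2·sin²(Δλ/2)=0.7903284306; c=2·atan2(√a, √(1-a))=2.190331593; dist=6371·c=13954.603 ≈ 13954.6 km; running total=50593.1 km
Leg 5 bearing: y=sinΔλ·cosφ2=0.49242473, x=cosφ1·sinφ2-sinφ1·cosφ2·cosΔλ=0.64834829; θ=atan2(y, x)=37.2169° ≈ 37.2°
Leg 6: φ1=-0.0942844, φ2=0.9703874, Δφ=1.0646718, Δλ=-1.2158260 rad; a=sin²(Δφ/2)+cosφ1·cosφ2·sin²(Δλ/2)=0.4410928050; c=2·atan2(√a, √(1-a))=1.452707672; dist=6371·c=9255.201 ≈ 9255.2 km; running total=59848.3 km
Leg 6 bearing: y=sinΔλ·cosφ2=-0.52975731, x=cosφ1·sinφ2-sinφ1·cosφ2·cosΔλ=0.83992676; θ=atan2(y, x)=-32.2404° <0 so +360° → 327.7596° ≈ 327.8°
Leg 7: φ1=0.9703874, φ2=0.0678165, Δφ=-0.9025708, Δλ=-0.6521004 rad; a=sin²(Δφ/2)+cosφ1·cosφ2·sin²(Δλ/2)=0.2480335680; c=2·atan2(√a, √(1-a))=1.042650286; dist=6371·c=6642.725 ≈ 6642.7 km; running total=66491.0 km
Leg 7 bearing: y=sinΔλ·cosφ2=-0.60546220, x=cosφ1·sinφ2-sinφ1·cosφ2·cosΔλ=-0.61600909; θ=atan2(y, x)=-135.4947° <0 so +360° → 224.5053° ≈ 224.5°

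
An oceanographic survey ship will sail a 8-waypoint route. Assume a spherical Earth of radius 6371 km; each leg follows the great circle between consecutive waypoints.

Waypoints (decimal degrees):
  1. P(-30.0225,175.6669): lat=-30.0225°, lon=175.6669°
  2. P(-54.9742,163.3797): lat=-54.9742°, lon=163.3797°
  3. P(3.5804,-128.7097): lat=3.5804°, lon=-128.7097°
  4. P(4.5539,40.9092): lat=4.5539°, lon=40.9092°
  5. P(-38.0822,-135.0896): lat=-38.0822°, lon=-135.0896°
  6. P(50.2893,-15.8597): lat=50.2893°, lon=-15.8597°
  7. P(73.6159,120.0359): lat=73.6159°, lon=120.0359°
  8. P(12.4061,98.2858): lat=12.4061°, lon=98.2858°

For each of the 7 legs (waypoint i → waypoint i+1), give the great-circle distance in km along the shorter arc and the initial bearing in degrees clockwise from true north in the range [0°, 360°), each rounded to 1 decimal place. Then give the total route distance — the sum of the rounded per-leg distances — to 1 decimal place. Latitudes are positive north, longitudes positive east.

Leg 1: φ1=-0.5239915, φ2=-0.9594808, Δφ=-0.4354893, Δλ=-0.2144521 rad; a=sin²(Δφ/2)+cosφ1·cosφ2·sin²(Δλ/2)=0.0523597843; c=2·atan2(√a, √(1-a))=0.461736050; dist=6371·c=2941.720 ≈ 2941.7 km; running total=2941.7 km
Leg 1 bearing: y=sinΔλ·cosφ2=-0.12214250, x=cosφ1·sinφ2-sinφ1·cosφ2·cosΔλ=-0.42843221; θ=atan2(y, x)=-164.0876° <0 so +360° → 195.9124° ≈ 195.9°
Leg 2: φ1=-0.9594808, φ2=0.0624898, Δφ=1.0219706, Δλ=-5.0979217 rad; a=sin²(Δφ/2)+cosφ1·cosφ2·sin²(Δλ/2)=0.4178633572; c=2·atan2(√a, √(1-a))=1.405775084; dist=6371·c=8956.193 ≈ 8956.2 km; running total=11897.9 km
Leg 2 bearing: y=sinΔλ·cosφ2=0.92478964, x=cosφ1·sinφ2-sinφ1·cosφ2·cosΔλ=0.34318860; θ=atan2(y, x)=69.6402° ≈ 69.6°
Leg 3: φ1=0.0624898, φ2=0.0794805, Δφ=0.0169908, Δλ=2.9604083 rad; a=sin²(Δφ/2)+cosφ1·cosφ2·sin²(Δλ/2)=0.9868268097; c=2·atan2(√a, √(1-a))=2.911536622; dist=6371·c=18549.400 ≈ 18549.4 km; running total=30447.3 km
Leg 3 bearing: y=sinΔλ·cosφ2=0.17962583, x=cosφ1·sinφ2-sinφ1·cosφ2·cosΔλ=0.14047488; θ=atan2(y, x)=51.9731° ≈ 52.0°
Leg 4: φ1=0.0794805, φ2=-0.6646598, Δφ=-0.7441403, Δλ=-3.0717585 rad; a=sin²(Δφ/2)+cosφ1·cosφ2·sin²(Δλ/2)=0.9158503043; c=2·atan2(√a, √(1-a))=2.552959943; dist=6371·c=16264.908 ≈ 16264.9 km; running total=46712.2 km
Leg 4 bearing: y=sinΔλ·cosφ2=-0.05492363, x=cosφ1·sinφ2-sinφ1·cosφ2·cosΔλ=-0.55250112; θ=atan2(y, x)=-174.3229° <0 so +360° → 185.6771° ≈ 185.7°
Leg 5: φ1=-0.6646598, φ2=0.8777139, Δφ=1.5423736, Δλ=2.0809543 rad; a=sin²(Δφ/2)+cosφ1·cosφ2·sin²(Δλ/2)=0.8600305943; c=2·atan2(√a, √(1-a))=2.374686821; dist=6371·c=15129.130 ≈ 15129.1 km; running total=61841.3 km
Leg 5 bearing: y=sinΔλ·cosφ2=0.55755721, x=cosφ1·sinφ2-sinφ1·cosφ2·cosΔλ=0.41308818; θ=atan2(y, x)=53.4656° ≈ 53.5°
Leg 6: φ1=0.8777139, φ2=1.2848398, Δφ=0.4071260, Δλ=2.3718257 rad; a=sin²(Δφ/2)+cosφ1·cosφ2·sin²(Δλ/2)=0.1956851709; c=2·atan2(√a, √(1-a))=0.916463940; dist=6371·c=5838.792 ≈ 5838.8 km; running total=67680.1 km
Leg 6 bearing: y=sinΔλ·cosφ2=0.19631532, x=cosφ1·sinφ2-sinφ1·cosφ2·cosΔλ=0.76878491; θ=atan2(y, x)=14.3248° ≈ 14.3°
Leg 7: φ1=1.2848398, φ2=0.2165273, Δφ=-1.0683125, Δλ=-0.3796109 rad; a=sin²(Δφ/2)+cosφ1·cosφ2·sin²(Δλ/2)=0.2690042768; c=2·atan2(√a, √(1-a))=1.090556997; dist=6371·c=6947.939 ≈ 6947.9 km; running total=74628.0 km
Leg 7 bearing: y=sinΔλ·cosφ2=-0.36190629, x=cosφ1·sinφ2-sinφ1·cosφ2·cosΔλ=-0.80968373; θ=atan2(y, x)=-155.9167° <0 so +360° → 204.0833° ≈ 204.1°

Leg 1: dist=2941.7 km, bearing=195.9°
Leg 2: dist=8956.2 km, bearing=69.6°
Leg 3: dist=18549.4 km, bearing=52.0°
Leg 4: dist=16264.9 km, bearing=185.7°
Leg 5: dist=15129.1 km, bearing=53.5°
Leg 6: dist=5838.8 km, bearing=14.3°
Leg 7: dist=6947.9 km, bearing=204.1°
Total: 74628.0 km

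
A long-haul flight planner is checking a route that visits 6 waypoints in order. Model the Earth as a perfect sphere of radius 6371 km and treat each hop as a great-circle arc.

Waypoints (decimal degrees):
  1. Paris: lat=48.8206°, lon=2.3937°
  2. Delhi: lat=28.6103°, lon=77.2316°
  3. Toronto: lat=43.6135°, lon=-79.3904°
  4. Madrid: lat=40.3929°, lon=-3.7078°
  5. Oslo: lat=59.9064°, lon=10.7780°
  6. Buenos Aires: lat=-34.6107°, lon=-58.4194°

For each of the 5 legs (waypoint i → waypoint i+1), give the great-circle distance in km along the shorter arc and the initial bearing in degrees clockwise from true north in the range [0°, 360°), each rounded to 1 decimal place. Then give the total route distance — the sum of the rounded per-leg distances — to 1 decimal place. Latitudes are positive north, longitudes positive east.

Leg 1: φ1=0.8520802, φ2=0.4993439, Δφ=-0.3527363, Δλ=1.3061678 rad; a=sin²(Δφ/2)+cosφ1·cosφ2·sin²(Δλ/2)=0.2442051861; c=2·atan2(√a, √(1-a))=1.033762492; dist=6371·c=6586.101 ≈ 6586.1 km; running total=6586.1 km
Leg 1 bearing: y=sinΔλ·cosφ2=0.84733707, x=cosφ1·sinφ2-sinφ1·cosφ2·cosΔλ=0.14246385; θ=atan2(y, x)=80.4561° ≈ 80.5°
Leg 2: φ1=0.4993439, φ2=0.7611992, Δφ=0.2618552, Δλ=-2.7335696 rad; a=sin²(Δφ/2)+cosφ1·cosφ2·sin²(Δλ/2)=0.6265605199; c=2·atan2(√a, √(1-a))=1.826701326; dist=6371·c=11637.914 ≈ 11637.9 km; running total=18224.0 km
Leg 2 bearing: y=sinΔλ·cosφ2=-0.28728363, x=cosφ1·sinφ2-sinφ1·cosφ2·cosΔλ=0.92379535; θ=atan2(y, x)=-17.2747° <0 so +360° → 342.7253° ≈ 342.7°
Leg 3: φ1=0.7611992, φ2=0.7049891, Δφ=-0.0562101, Δλ=1.3209106 rad; a=sin²(Δφ/2)+cosφ1·cosφ2·sin²(Δλ/2)=0.2083180794; c=2·atan2(√a, √(1-a))=0.947932180; dist=6371·c=6039.276 ≈ 6039.3 km; running total=24263.3 km
Leg 3 bearing: y=sinΔλ·cosφ2=0.73796326, x=cosφ1·sinφ2-sinφ1·cosφ2·cosΔλ=0.33925928; θ=atan2(y, x)=65.3106° ≈ 65.3°
Leg 4: φ1=0.7049891, φ2=1.0455639, Δφ=0.3405748, Δλ=0.2528249 rad; a=sin²(Δφ/2)+cosφ1·cosφ2·sin²(Δλ/2)=0.0347887403; c=2·atan2(√a, √(1-a))=0.375232279; dist=6371·c=2390.605 ≈ 2390.6 km; running total=26653.9 km
Leg 4 bearing: y=sinΔλ·cosφ2=0.12542375, x=cosφ1·sinφ2-sinφ1·cosφ2·cosΔλ=0.34435856; θ=atan2(y, x)=20.0129° ≈ 20.0°
Leg 5: φ1=1.0455639, φ2=-0.6040707, Δφ=-1.6496346, Δλ=-1.2077225 rad; a=sin²(Δφ/2)+cosφ1·cosφ2·sin²(Δλ/2)=0.6724364651; c=2·atan2(√a, √(1-a))=1.922899733; dist=6371·c=12250.794 ≈ 12250.8 km; running total=38904.7 km
Leg 5 bearing: y=sinΔλ·cosφ2=-0.76937660, x=cosφ1·sinφ2-sinφ1·cosφ2·cosΔλ=-0.53770094; θ=atan2(y, x)=-124.9489° <0 so +360° → 235.0511° ≈ 235.1°

Leg 1: dist=6586.1 km, bearing=80.5°
Leg 2: dist=11637.9 km, bearing=342.7°
Leg 3: dist=6039.3 km, bearing=65.3°
Leg 4: dist=2390.6 km, bearing=20.0°
Leg 5: dist=12250.8 km, bearing=235.1°
Total: 38904.7 km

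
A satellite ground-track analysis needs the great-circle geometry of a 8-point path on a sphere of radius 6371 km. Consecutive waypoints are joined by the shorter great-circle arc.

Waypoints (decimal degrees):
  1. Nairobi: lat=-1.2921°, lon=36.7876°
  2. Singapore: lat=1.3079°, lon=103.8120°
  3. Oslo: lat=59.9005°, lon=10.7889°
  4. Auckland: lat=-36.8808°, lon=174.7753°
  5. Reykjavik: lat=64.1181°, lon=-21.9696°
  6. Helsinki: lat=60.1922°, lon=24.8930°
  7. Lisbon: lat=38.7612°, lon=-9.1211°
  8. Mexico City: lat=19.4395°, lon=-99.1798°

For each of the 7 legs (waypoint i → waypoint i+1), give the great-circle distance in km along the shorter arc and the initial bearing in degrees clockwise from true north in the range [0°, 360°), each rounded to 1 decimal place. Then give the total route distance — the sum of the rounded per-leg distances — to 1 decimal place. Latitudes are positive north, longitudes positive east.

Leg 1: φ1=-0.0225514, φ2=0.0228272, Δφ=0.0453786, Δλ=1.1697965 rad; a=sin²(Δφ/2)+cosφ1·cosφ2·sin²(Δλ/2)=0.3051882652; c=2·atan2(√a, √(1-a))=1.170573609; dist=6371·c=7457.724 ≈ 7457.7 km; running total=7457.7 km
Leg 1 bearing: y=sinΔλ·cosφ2=0.92043131, x=cosφ1·sinφ2-sinφ1·cosφ2·cosΔλ=0.03161903; θ=atan2(y, x)=88.0325° ≈ 88.0°
Leg 2: φ1=0.0228272, φ2=1.0454609, Δφ=1.0226338, Δλ=-1.6235594 rad; a=sin²(Δφ/2)+cosφ1·cosφ2·sin²(Δλ/2)=0.5033471674; c=2·atan2(√a, √(1-a))=1.577490712; dist=6371·c=10050.193 ≈ 10050.2 km; running total=17507.9 km
Leg 2 bearing: y=sinΔλ·cosφ2=-0.50080527, x=cosφ1·sinφ2-sinφ1·cosφ2·cosΔλ=0.86553409; θ=atan2(y, x)=-30.0540° <0 so +360° → 329.9460° ≈ 329.9°
Leg 3: φ1=1.0454609, φ2=-0.6436914, Δφ=-1.6891523, Δλ=2.8621026 rad; a=sin²(Δφ/2)+cosφ1·cosφ2·sin²(Δλ/2)=0.9524022548; c=2·atan2(√a, √(1-a))=2.701716740; dist=6371·c=17212.637 ≈ 17212.6 km; running total=34720.5 km
Leg 3 bearing: y=sinΔλ·cosφ2=0.22066091, x=cosφ1·sinφ2-sinφ1·cosφ2·cosΔλ=0.36419440; θ=atan2(y, x)=31.2112° ≈ 31.2°
Leg 4: φ1=-0.6436914, φ2=1.1190720, Δφ=1.7627633, Δλ=-3.4338463 rad; a=sin²(Δφ/2)+cosφ1·cosφ2·sin²(Δλ/2)=0.9371565016; c=2·atan2(√a, √(1-a))=2.634814903; dist=6371·c=16786.406 ≈ 16786.4 km; running total=51506.9 km
Leg 4 bearing: y=sinΔλ·cosφ2=0.12576553, x=cosφ1·sinφ2-sinφ1·cosφ2·cosΔλ=0.46878546; θ=atan2(y, x)=15.0177° ≈ 15.0°
Leg 5: φ1=1.1190720, φ2=1.0505521, Δφ=-0.0685199, Δλ=0.8179067 rad; a=sin²(Δφ/2)+cosφ1·cosφ2·sin²(Δλ/2)=0.0354847135; c=2·atan2(√a, √(1-a))=0.379012213; dist=6371·c=2414.687 ≈ 2414.7 km; running total=53921.6 km
Leg 5 bearing: y=sinΔλ·cosφ2=0.36273611, x=cosφ1·sinφ2-sinφ1·cosφ2·cosΔλ=0.07297062; θ=atan2(y, x)=78.6258° ≈ 78.6°
Leg 6: φ1=1.0505521, φ2=0.6765106, Δφ=-0.3740415, Δλ=-0.5936580 rad; a=sin²(Δφ/2)+cosφ1·cosφ2·sin²(Δλ/2)=0.0677312232; c=2·atan2(√a, √(1-a))=0.526566851; dist=6371·c=3354.757 ≈ 3354.8 km; running total=57276.4 km
Leg 6 bearing: y=sinΔλ·cosφ2=-0.43619651, x=cosφ1·sinφ2-sinφ1·cosφ2·cosΔλ=-0.24961454; θ=atan2(y, x)=-119.7805° <0 so +360° → 240.2195° ≈ 240.2°
Leg 7: φ1=0.6765106, φ2=0.3392833, Δφ=-0.3372273, Δλ=-1.5718208 rad; a=sin²(Δφ/2)+cosφ1·cosφ2·sin²(Δλ/2)=0.3961940923; c=2·atan2(√a, √(1-a))=1.361663381; dist=6371·c=8675.157 ≈ 8675.2 km; running total=65951.6 km
Leg 7 bearing: y=sinΔλ·cosφ2=-0.94299295, x=cosφ1·sinφ2-sinφ1·cosφ2·cosΔλ=0.26011851; θ=atan2(y, x)=-74.5788° <0 so +360° → 285.4212° ≈ 285.4°

Leg 1: dist=7457.7 km, bearing=88.0°
Leg 2: dist=10050.2 km, bearing=329.9°
Leg 3: dist=17212.6 km, bearing=31.2°
Leg 4: dist=16786.4 km, bearing=15.0°
Leg 5: dist=2414.7 km, bearing=78.6°
Leg 6: dist=3354.8 km, bearing=240.2°
Leg 7: dist=8675.2 km, bearing=285.4°
Total: 65951.6 km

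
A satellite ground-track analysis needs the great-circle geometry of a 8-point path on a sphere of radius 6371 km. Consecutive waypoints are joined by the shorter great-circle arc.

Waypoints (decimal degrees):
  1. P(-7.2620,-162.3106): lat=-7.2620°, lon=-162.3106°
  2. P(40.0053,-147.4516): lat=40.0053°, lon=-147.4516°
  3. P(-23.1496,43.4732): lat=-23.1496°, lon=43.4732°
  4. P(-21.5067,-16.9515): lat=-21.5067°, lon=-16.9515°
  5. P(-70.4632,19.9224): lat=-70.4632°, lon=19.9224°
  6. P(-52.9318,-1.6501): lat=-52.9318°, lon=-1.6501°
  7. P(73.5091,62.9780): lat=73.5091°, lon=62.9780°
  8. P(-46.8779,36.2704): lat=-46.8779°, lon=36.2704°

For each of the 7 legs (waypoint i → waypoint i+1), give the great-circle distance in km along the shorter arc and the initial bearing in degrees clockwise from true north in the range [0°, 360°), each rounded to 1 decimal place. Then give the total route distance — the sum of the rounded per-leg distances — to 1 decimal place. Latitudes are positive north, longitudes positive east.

Leg 1: φ1=-0.1267458, φ2=0.6982242, Δφ=0.8249700, Δλ=0.2593385 rad; a=sin²(Δφ/2)+cosφ1·cosφ2·sin²(Δλ/2)=0.1734151031; c=2·atan2(√a, √(1-a))=0.859033268; dist=6371·c=5472.901 ≈ 5472.9 km; running total=5472.9 km
Leg 1 bearing: y=sinΔλ·cosφ2=0.19643011, x=cosφ1·sinφ2-sinφ1·cosφ2·cosΔλ=0.73128957; θ=atan2(y, x)=15.0352° ≈ 15.0°
Leg 2: φ1=0.6982242, φ2=-0.4040367, Δφ=-1.1022609, Δλ=3.3322664 rad; a=sin²(Δφ/2)+cosφ1·cosφ2·sin²(Δλ/2)=0.9721368553; c=2·atan2(√a, √(1-a))=2.806177415; dist=6371·c=17878.156 ≈ 17878.2 km; running total=23351.1 km
Leg 2 bearing: y=sinΔλ·cosφ2=-0.17426056, x=cosφ1·sinφ2-sinφ1·cosφ2·cosΔλ=0.27924974; θ=atan2(y, x)=-31.9655° <0 so +360° → 328.0345° ≈ 328.0°
Leg 3: φ1=-0.4040367, φ2=-0.3753627, Δφ=0.0286740, Δλ=-1.0546100 rad; a=sin²(Δφ/2)+cosφ1·cosφ2·sin²(Δλ/2)=0.2168227220; c=2·atan2(√a, √(1-a))=0.968720444; dist=6371·c=6171.718 ≈ 6171.7 km; running total=29522.8 km
Leg 3 bearing: y=sinΔλ·cosφ2=-0.80915412, x=cosφ1·sinφ2-sinφ1·cosφ2·cosΔλ=-0.15656348; θ=atan2(y, x)=-100.9509° <0 so +360° → 259.0491° ≈ 259.0°
Leg 4: φ1=-0.3753627, φ2=-1.2298148, Δφ=-0.8544521, Δλ=0.6435710 rad; a=sin²(Δφ/2)+cosφ1·cosφ2·sin²(Δλ/2)=0.2028034739; c=2·atan2(√a, √(1-a))=0.934285635; dist=6371·c=5952.334 ≈ 5952.3 km; running total=35475.1 km
Leg 4 bearing: y=sinΔλ·cosφ2=0.20066603, x=cosφ1·sinφ2-sinφ1·cosφ2·cosΔλ=-0.77873618; θ=atan2(y, x)=165.5503° ≈ 165.6°
Leg 5: φ1=-1.2298148, φ2=-0.9238342, Δφ=0.3059807, Δλ=-0.3765112 rad; a=sin²(Δφ/2)+cosφ1·cosφ2·sin²(Δλ/2)=0.0302837472; c=2·atan2(√a, √(1-a))=0.349825583; dist=6371·c=2228.739 ≈ 2228.7 km; running total=37703.8 km
Leg 5 bearing: y=sinΔλ·cosφ2=-0.22162366, x=cosφ1·sinφ2-sinφ1·cosφ2·cosΔλ=0.26143741; θ=atan2(y, x)=-40.2883° <0 so +360° → 319.7117° ≈ 319.7°
Leg 6: φ1=-0.9238342, φ2=1.2829758, Δφ=2.2068100, Δλ=1.1279731 rad; a=sin²(Δφ/2)+cosφ1·cosφ2·sin²(Δλ/2)=0.8458899493; c=2·atan2(√a, √(1-a))=2.334747342; dist=6371·c=14874.675 ≈ 14874.7 km; running total=52578.5 km
Leg 6 bearing: y=sinΔλ·cosφ2=0.25648320, x=cosφ1·sinφ2-sinφ1·cosφ2·cosΔλ=0.67502366; θ=atan2(y, x)=20.8049° ≈ 20.8°
Leg 7: φ1=1.2829758, φ2=-0.8181737, Δφ=-2.1011495, Δλ=-0.4661356 rad; a=sin²(Δφ/2)+cosφ1·cosφ2·sin²(Δλ/2)=0.7632697102; c=2·atan2(√a, √(1-a))=2.125321188; dist=6371·c=13540.421 ≈ 13540.4 km; running total=66118.9 km
Leg 7 bearing: y=sinΔλ·cosφ2=-0.30721541, x=cosφ1·sinφ2-sinφ1·cosφ2·cosΔλ=-0.79270104; θ=atan2(y, x)=-158.8159° <0 so +360° → 201.1841° ≈ 201.2°

Leg 1: dist=5472.9 km, bearing=15.0°
Leg 2: dist=17878.2 km, bearing=328.0°
Leg 3: dist=6171.7 km, bearing=259.0°
Leg 4: dist=5952.3 km, bearing=165.6°
Leg 5: dist=2228.7 km, bearing=319.7°
Leg 6: dist=14874.7 km, bearing=20.8°
Leg 7: dist=13540.4 km, bearing=201.2°
Total: 66118.9 km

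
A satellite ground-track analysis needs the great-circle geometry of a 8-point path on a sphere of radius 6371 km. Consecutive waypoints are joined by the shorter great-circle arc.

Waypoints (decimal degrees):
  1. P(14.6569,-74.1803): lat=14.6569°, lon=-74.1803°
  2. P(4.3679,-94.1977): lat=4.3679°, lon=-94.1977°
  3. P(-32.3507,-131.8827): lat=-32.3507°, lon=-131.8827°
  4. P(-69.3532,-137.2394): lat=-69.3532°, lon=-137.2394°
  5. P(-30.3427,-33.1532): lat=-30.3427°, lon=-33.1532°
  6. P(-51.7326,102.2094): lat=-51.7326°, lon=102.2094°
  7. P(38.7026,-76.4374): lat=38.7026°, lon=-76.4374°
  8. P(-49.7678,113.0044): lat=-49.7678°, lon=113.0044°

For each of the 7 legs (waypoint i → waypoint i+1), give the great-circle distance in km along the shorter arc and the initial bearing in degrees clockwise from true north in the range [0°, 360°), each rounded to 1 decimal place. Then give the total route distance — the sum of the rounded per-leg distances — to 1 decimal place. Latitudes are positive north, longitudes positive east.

Leg 1: dist=2472.4 km, bearing=244.4°
Leg 2: dist=5699.3 km, bearing=221.5°
Leg 3: dist=4128.2 km, bearing=183.1°
Leg 4: dist=7395.1 km, bearing=114.1°
Leg 5: dist=9903.7 km, bearing=154.2°
Leg 6: dist=18562.4 km, bearing=184.7°
Leg 7: dist=18575.5 km, bearing=208.2°
Total: 66736.6 km

Leg 1: φ1=0.2558112, φ2=0.0762342, Δφ=-0.1795769, Δλ=-0.3493695 rad; a=sin²(Δφ/2)+cosφ1·cosφ2·sin²(Δλ/2)=0.0371781550; c=2·atan2(√a, √(1-a))=0.388063157; dist=6371·c=2472.350 ≈ 2472.4 km; running total=2472.4 km
Leg 1 bearing: y=sinΔλ·cosφ2=-0.34131130, x=cosφ1·sinφ2-sinφ1·cosφ2·cosΔλ=-0.16337183; θ=atan2(y, x)=-115.5785° <0 so +360° → 244.4215° ≈ 244.4°
Leg 2: φ1=0.0762342, φ2=-0.5646262, Δφ=-0.6408605, Δλ=-0.6577273 rad; a=sin²(Δφ/2)+cosφ1·cosφ2·sin²(Δλ/2)=0.1870716534; c=2·atan2(√a, √(1-a))=0.894566865; dist=6371·c=5699.285 ≈ 5699.3 km; running total=8171.7 km
Leg 2 bearing: y=sinΔλ·cosφ2=-0.51643610, x=cosφ1·sinφ2-sinφ1·cosφ2·cosΔλ=-0.58446313; θ=atan2(y, x)=-138.5359° <0 so +360° → 221.4641° ≈ 221.5°
Leg 3: φ1=-0.5646262, φ2=-1.2104417, Δφ=-0.6458155, Δλ=-0.0934921 rad; a=sin²(Δφ/2)+cosφ1·cosφ2·sin²(Δλ/2)=0.1013458205; c=2·atan2(√a, √(1-a))=0.647973855; dist=6371·c=4128.241 ≈ 4128.2 km; running total=12299.9 km
Leg 3 bearing: y=sinΔλ·cosφ2=-0.03291787, x=cosφ1·sinφ2-sinφ1·cosφ2·cosΔλ=-0.60267387; θ=atan2(y, x)=-176.8736° <0 so +360° → 183.1264° ≈ 183.1°
Leg 4: φ1=-1.2104417, φ2=-0.5295800, Δφ=0.6808617, Δλ=1.8166469 rad; a=sin²(Δφ/2)+cosφ1·cosφ2·sin²(Δλ/2)=0.3006688316; c=2·atan2(√a, √(1-a))=1.160738527; dist=6371·c=7395.065 ≈ 7395.1 km; running total=19695.0 km
Leg 4 bearing: y=sinΔλ·cosφ2=0.83706889, x=cosφ1·sinφ2-sinφ1·cosφ2·cosΔλ=-0.37467855; θ=atan2(y, x)=114.1137° ≈ 114.1°
Leg 5: φ1=-0.5295800, φ2=-0.9029042, Δφ=-0.3733242, Δλ=2.3625231 rad; a=sin²(Δφ/2)+cosφ1·cosφ2·sin²(Δλ/2)=0.4918528014; c=2·atan2(√a, √(1-a))=1.554501208; dist=6371·c=9903.727 ≈ 9903.7 km; running total=29598.7 km
Leg 5 bearing: y=sinΔλ·cosφ2=0.43515390, x=cosφ1·sinφ2-sinφ1·cosφ2·cosΔλ=-0.90020863; θ=atan2(y, x)=154.2012° ≈ 154.2°
Leg 6: φ1=-0.9029042, φ2=0.6754878, Δφ=1.5783920, Δλ=-3.1179749 rad; a=sin²(Δφ/2)+cosφ1·cosφ2·sin²(Δλ/2)=0.9870586765; c=2·atan2(√a, √(1-a))=2.913579163; dist=6371·c=18562.413 ≈ 18562.4 km; running total=48161.1 km
Leg 6 bearing: y=sinΔλ·cosφ2=-0.01842966, x=cosφ1·sinφ2-sinφ1·cosφ2·cosΔλ=-0.22529032; θ=atan2(y, x)=-175.3234° <0 so +360° → 184.6766° ≈ 184.7°
Leg 7: φ1=0.6754878, φ2=-0.8686120, Δφ=-1.5440998, Δλ=3.3063832 rad; a=sin²(Δφ/2)+cosφ1·cosφ2·sin²(Δλ/2)=0.9872904515; c=2·atan2(√a, √(1-a))=2.915639024; dist=6371·c=18575.536 ≈ 18575.5 km; running total=66736.6 km
Leg 7 bearing: y=sinΔλ·cosφ2=-0.10595494, x=cosφ1·sinφ2-sinφ1·cosφ2·cosΔλ=-0.19739710; θ=atan2(y, x)=-151.7749° <0 so +360° → 208.2251° ≈ 208.2°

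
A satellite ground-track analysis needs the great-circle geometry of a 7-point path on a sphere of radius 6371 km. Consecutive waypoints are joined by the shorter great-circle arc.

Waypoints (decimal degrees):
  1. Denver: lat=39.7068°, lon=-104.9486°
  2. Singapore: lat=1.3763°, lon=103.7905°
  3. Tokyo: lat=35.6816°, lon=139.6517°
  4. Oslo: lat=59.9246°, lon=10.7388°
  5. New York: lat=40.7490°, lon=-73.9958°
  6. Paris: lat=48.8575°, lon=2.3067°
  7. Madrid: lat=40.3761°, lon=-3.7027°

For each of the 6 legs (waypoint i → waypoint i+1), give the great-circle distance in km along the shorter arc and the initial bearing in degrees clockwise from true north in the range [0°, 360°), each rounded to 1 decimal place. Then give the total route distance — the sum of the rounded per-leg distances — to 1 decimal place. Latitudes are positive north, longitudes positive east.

Leg 1: dist=14591.6 km, bearing=320.3°
Leg 2: dist=5311.7 km, bearing=40.0°
Leg 3: dist=8403.9 km, bearing=336.3°
Leg 4: dist=5910.1 km, bearing=289.5°
Leg 5: dist=5831.0 km, bearing=53.7°
Leg 6: dist=1055.4 km, bearing=208.9°
Total: 41103.7 km

Leg 1: φ1=0.6930144, φ2=0.0240210, Δφ=-0.6689934, Δλ=3.6431846 rad; a=sin²(Δφ/2)+cosφ1·cosφ2·sin²(Δλ/2)=0.8295089745; c=2·atan2(√a, √(1-a))=2.290308642; dist=6371·c=14591.556 ≈ 14591.6 km; running total=14591.6 km
Leg 1 bearing: y=sinΔλ·cosφ2=-0.48068326, x=cosφ1·sinφ2-sinφ1·cosφ2·cosΔλ=0.57847986; θ=atan2(y, x)=-39.7246° <0 so +360° → 320.2754° ≈ 320.3°
Leg 2: φ1=0.0240210, φ2=0.6227614, Δφ=0.5987404, Δλ=0.6258960 rad; a=sin²(Δφ/2)+cosφ1·cosφ2·sin²(Δλ/2)=0.1639423360; c=2·atan2(√a, √(1-a))=0.833734402; dist=6371·c=5311.722 ≈ 5311.7 km; running total=19903.3 km
Leg 2 bearing: y=sinΔλ·cosφ2=0.47584751, x=cosφ1·sinφ2-sinφ1·cosφ2·cosΔλ=0.56730074; θ=atan2(y, x)=39.9897° ≈ 40.0°
Leg 3: φ1=0.6227614, φ2=1.0458816, Δφ=0.4231202, Δλ=-2.2499546 rad; a=sin²(Δφ/2)+cosφ1·cosφ2·sin²(Δλ/2)=0.3754695329; c=2·atan2(√a, √(1-a))=1.319085813; dist=6371·c=8403.896 ≈ 8403.9 km; running total=28307.2 km
Leg 3 bearing: y=sinΔλ·cosφ2=-0.38993731, x=cosφ1·sinφ2-sinφ1·cosφ2·cosΔλ=0.88651990; θ=atan2(y, x)=-23.7424° <0 so +360° → 336.2576° ≈ 336.3°
Leg 4: φ1=1.0458816, φ2=0.7112042, Δφ=-0.3346774, Δλ=-1.4788978 rad; a=sin²(Δφ/2)+cosφ1·cosφ2·sin²(Δλ/2)=0.2001472973; c=2·atan2(√a, √(1-a))=0.927663410; dist=6371·c=5910.144 ≈ 5910.1 km; running total=34217.3 km
Leg 4 bearing: y=sinΔλ·cosφ2=-0.75437963, x=cosφ1·sinφ2-sinφ1·cosφ2·cosΔλ=0.26695468; θ=atan2(y, x)=-70.5125° <0 so +360° → 289.4875° ≈ 289.5°
Leg 5: φ1=0.7112042, φ2=0.8527242, Δφ=0.1415200, Δλ=1.3317299 rad; a=sin²(Δφ/2)+cosφ1·cosφ2·sin²(Δλ/2)=0.1952025892; c=2·atan2(√a, √(1-a))=0.915246965; dist=6371·c=5831.038 ≈ 5831.0 km; running total=40048.3 km
Leg 5 bearing: y=sinΔλ·cosφ2=0.63922203, x=cosφ1·sinφ2-sinφ1·cosφ2·cosΔλ=0.46881697; θ=atan2(y, x)=53.7430° ≈ 53.7°
Leg 6: φ1=0.8527242, φ2=0.7046959, Δφ=-0.1480284, Δλ=-0.1048838 rad; a=sin²(Δφ/2)+cosφ1·cosφ2·sin²(Δλ/2)=0.0068452709; c=2·atan2(√a, √(1-a))=0.165661673; dist=6371·c=1055.431 ≈ 1055.4 km; running total=41103.7 km
Leg 6 bearing: y=sinΔλ·cosφ2=-0.07975498, x=cosφ1·sinφ2-sinφ1·cosφ2·cosΔλ=-0.14433571; θ=atan2(y, x)=-151.0765° <0 so +360° → 208.9235° ≈ 208.9°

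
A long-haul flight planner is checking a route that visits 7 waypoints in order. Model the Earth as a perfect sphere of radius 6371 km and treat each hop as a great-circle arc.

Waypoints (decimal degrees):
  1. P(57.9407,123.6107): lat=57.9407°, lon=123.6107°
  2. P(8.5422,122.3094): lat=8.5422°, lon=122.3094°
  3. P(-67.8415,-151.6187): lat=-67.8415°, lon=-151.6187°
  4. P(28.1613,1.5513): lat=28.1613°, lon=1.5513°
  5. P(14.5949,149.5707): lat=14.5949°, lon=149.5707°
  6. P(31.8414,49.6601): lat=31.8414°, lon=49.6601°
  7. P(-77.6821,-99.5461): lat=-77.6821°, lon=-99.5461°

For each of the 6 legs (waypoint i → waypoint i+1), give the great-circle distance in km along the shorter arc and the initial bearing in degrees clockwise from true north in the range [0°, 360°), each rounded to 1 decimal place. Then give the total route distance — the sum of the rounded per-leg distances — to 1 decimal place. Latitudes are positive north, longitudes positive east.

Leg 1: dist=5494.0 km, bearing=181.7°
Leg 2: dist=10722.7 km, bearing=157.7°
Leg 3: dist=15256.8 km, bearing=144.1°
Leg 4: dist=14145.3 km, bearing=40.1°
Leg 5: dist=10062.0 km, bearing=303.2°
Leg 6: dist=14694.7 km, bearing=188.5°
Total: 70375.5 km

Leg 1: φ1=1.0112560, φ2=0.1490895, Δφ=-0.8621665, Δλ=-0.0227120 rad; a=sin²(Δφ/2)+cosφ1·cosφ2·sin²(Δλ/2)=0.1746706411; c=2·atan2(√a, √(1-a))=0.862344759; dist=6371·c=5493.998 ≈ 5494.0 km; running total=5494.0 km
Leg 1 bearing: y=sinΔλ·cosφ2=-0.02245809, x=cosφ1·sinφ2-sinφ1·cosφ2·cosΔλ=-0.75903812; θ=atan2(y, x)=-178.3053° <0 so +360° → 181.6947° ≈ 181.7°
Leg 2: φ1=0.1490895, φ2=-1.1840575, Δφ=-1.3331471, Δλ=-4.7809473 rad; a=sin²(Δφ/2)+cosφ1·cosφ2·sin²(Δλ/2)=0.5560080758; c=2·atan2(√a, √(1-a))=1.683048067; dist=6371·c=10722.699 ≈ 10722.7 km; running total=16216.7 km
Leg 2 bearing: y=sinΔλ·cosφ2=0.37628402, x=cosφ1·sinφ2-sinφ1·cosφ2·cosΔλ=-0.91970795; θ=atan2(y, x)=157.7488° ≈ 157.7°
Leg 3: φ1=-1.1840575, φ2=0.4915074, Δφ=1.6755650, Δλ=2.6733208 rad; a=sin²(Δφ/2)+cosφ1·cosφ2·sin²(Δλ/2)=0.8669120873; c=2·atan2(√a, √(1-a))=2.394730549; dist=6371·c=15256.828 ≈ 15256.8 km; running total=31473.5 km
Leg 3 bearing: y=sinΔλ·cosφ2=0.39791573, x=cosφ1·sinφ2-sinφ1·cosφ2·cosΔλ=-0.55060435; θ=atan2(y, x)=144.1448° ≈ 144.1°
Leg 4: φ1=0.4915074, φ2=0.2547291, Δφ=-0.2367783, Δλ=2.5834259 rad; a=sin²(Δφ/2)+cosφ1·cosφ2·sin²(Δλ/2)=0.8023803481; c=2·atan2(√a, √(1-a))=2.220261681; dist=6371·c=14145.287 ≈ 14145.3 km; running total=45618.8 km
Leg 4 bearing: y=sinΔλ·cosφ2=0.51254171, x=cosφ1·sinφ2-sinφ1·cosφ2·cosΔλ=0.60956172; θ=atan2(y, x)=40.0583° ≈ 40.1°
Leg 5: φ1=0.2547291, φ2=0.5557373, Δφ=0.3010082, Δλ=-1.7437689 rad; a=sin²(Δφ/2)+cosφ1·cosφ2·sin²(Δλ/2)=0.5042769481; c=2·atan2(√a, √(1-a))=1.579350327; dist=6371·c=10062.041 ≈ 10062.0 km; running total=55680.8 km
Leg 5 bearing: y=sinΔλ·cosφ2=-0.83683487, x=cosφ1·sinφ2-sinφ1·cosφ2·cosΔλ=0.54738855; θ=atan2(y, x)=-56.8106° <0 so +360° → 303.1894° ≈ 303.2°
Leg 6: φ1=0.5557373, φ2=-1.3558084, Δφ=-1.9115457, Δλ=-2.6041395 rad; a=sin²(Δφ/2)+cosφ1·cosφ2·sin²(Δλ/2)=0.8355524286; c=2·atan2(√a, √(1-a))=2.306494417; dist=6371·c=14694.676 ≈ 14694.7 km; running total=70375.5 km
Leg 6 bearing: y=sinΔλ·cosφ2=-0.10921715, x=cosφ1·sinφ2-sinφ1·cosφ2·cosΔλ=-0.73327340; θ=atan2(y, x)=-171.5284° <0 so +360° → 188.4716° ≈ 188.5°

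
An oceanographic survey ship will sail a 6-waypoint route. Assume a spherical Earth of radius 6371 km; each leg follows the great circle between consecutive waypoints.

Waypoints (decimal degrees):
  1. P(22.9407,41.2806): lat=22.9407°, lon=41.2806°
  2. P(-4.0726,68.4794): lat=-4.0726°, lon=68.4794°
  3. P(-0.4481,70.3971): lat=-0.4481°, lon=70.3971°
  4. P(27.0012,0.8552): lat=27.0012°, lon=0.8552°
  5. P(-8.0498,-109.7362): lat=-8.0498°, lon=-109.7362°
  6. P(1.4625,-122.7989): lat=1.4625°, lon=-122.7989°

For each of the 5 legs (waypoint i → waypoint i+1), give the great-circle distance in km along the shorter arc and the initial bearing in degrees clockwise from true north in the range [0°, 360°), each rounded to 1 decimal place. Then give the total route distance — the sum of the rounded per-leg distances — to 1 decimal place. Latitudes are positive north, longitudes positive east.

Leg 1: dist=4211.7 km, bearing=132.0°
Leg 2: dist=455.9 km, bearing=27.9°
Leg 3: dist=8013.8 km, bearing=298.7°
Leg 4: dist=12448.7 km, bearing=272.1°
Leg 5: dist=1793.5 km, bearing=305.6°
Total: 26923.6 km

Leg 1: φ1=0.4003907, φ2=-0.0710803, Δφ=-0.4714710, Δλ=0.4747086 rad; a=sin²(Δφ/2)+cosφ1·cosφ2·sin²(Δλ/2)=0.1053351835; c=2·atan2(√a, √(1-a))=0.661079954; dist=6371·c=4211.740 ≈ 4211.7 km; running total=4211.7 km
Leg 1 bearing: y=sinΔλ·cosφ2=0.45592511, x=cosφ1·sinφ2-sinφ1·cosφ2·cosΔλ=-0.41120679; θ=atan2(y, x)=132.0479° ≈ 132.0°
Leg 2: φ1=-0.0710803, φ2=-0.0078208, Δφ=0.0632595, Δλ=0.0334702 rad; a=sin²(Δφ/2)+cosφ1·cosφ2·sin²(Δλ/2)=0.0012794276; c=2·atan2(√a, √(1-a))=0.071553438; dist=6371·c=455.867 ≈ 455.9 km; running total=4667.6 km
Leg 2 bearing: y=sinΔλ·cosφ2=0.03346291, x=cosφ1·sinφ2-sinφ1·cosφ2·cosΔλ=0.06317750; θ=atan2(y, x)=27.9086° ≈ 27.9°
Leg 3: φ1=-0.0078208, φ2=0.4712598, Δφ=0.4790807, Δλ=-1.2137351 rad; a=sin²(Δφ/2)+cosφ1·cosφ2·sin²(Δλ/2)=0.3460684403; c=2·atan2(√a, √(1-a))=1.257850079; dist=6371·c=8013.763 ≈ 8013.8 km; running total=12681.4 km
Leg 3 bearing: y=sinΔλ·cosφ2=-0.83480009, x=cosφ1·sinφ2-sinφ1·cosφ2·cosΔλ=0.45643084; θ=atan2(y, x)=-61.3322° <0 so +360° → 298.6678° ≈ 298.7°
Leg 4: φ1=0.4712598, φ2=-0.1404955, Δφ=-0.6117554, Δλ=-1.9301841 rad; a=sin²(Δφ/2)+cosφ1·cosφ2·sin²(Δλ/2)=0.6869268069; c=2·atan2(√a, √(1-a))=1.953956781; dist=6371·c=12448.659 ≈ 12448.7 km; running total=25130.1 km
Leg 4 bearing: y=sinΔλ·cosφ2=-0.92688857, x=cosφ1·sinφ2-sinφ1·cosφ2·cosΔλ=0.03333255; θ=atan2(y, x)=-87.9404° <0 so +360° → 272.0596° ≈ 272.1°
Leg 5: φ1=-0.1404955, φ2=0.0255254, Δφ=0.1660210, Δλ=-0.2279871 rad; a=sin²(Δφ/2)+cosφ1·cosφ2·sin²(Δλ/2)=0.0196816119; c=2·atan2(√a, √(1-a))=0.281510970; dist=6371·c=1793.506 ≈ 1793.5 km; running total=26923.6 km
Leg 5 bearing: y=sinΔλ·cosφ2=-0.22594357, x=cosφ1·sinφ2-sinφ1·cosφ2·cosΔλ=0.16163690; θ=atan2(y, x)=-54.4206° <0 so +360° → 305.5794° ≈ 305.6°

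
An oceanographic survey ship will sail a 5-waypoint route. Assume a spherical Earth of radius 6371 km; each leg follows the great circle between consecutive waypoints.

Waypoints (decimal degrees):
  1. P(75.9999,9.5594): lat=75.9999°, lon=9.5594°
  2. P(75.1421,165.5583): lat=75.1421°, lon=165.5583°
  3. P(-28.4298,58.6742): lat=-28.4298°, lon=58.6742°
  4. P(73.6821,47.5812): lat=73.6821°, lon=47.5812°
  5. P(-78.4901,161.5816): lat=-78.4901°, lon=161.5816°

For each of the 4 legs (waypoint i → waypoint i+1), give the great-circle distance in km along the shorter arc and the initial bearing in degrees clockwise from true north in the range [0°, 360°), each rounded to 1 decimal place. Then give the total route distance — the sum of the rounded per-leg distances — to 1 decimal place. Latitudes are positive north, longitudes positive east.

Leg 1: φ1=1.3264485, φ2=1.3114771, Δφ=-0.0149714, Δλ=2.7226944 rad; a=sin²(Δφ/2)+cosφ1·cosφ2·sin²(Δλ/2)=0.0594088894; c=2·atan2(√a, √(1-a))=0.492439334; dist=6371·c=3137.331 ≈ 3137.3 km; running total=3137.3 km
Leg 1 bearing: y=sinΔλ·cosφ2=0.10430098, x=cosφ1·sinφ2-sinφ1·cosφ2·cosΔλ=0.46112818; θ=atan2(y, x)=12.7451° ≈ 12.7°
Leg 2: φ1=1.3114771, φ2=-0.4961936, Δφ=-1.8076707, Δλ=-1.8654795 rad; a=sin²(Δφ/2)+cosφ1·cosφ2·sin²(Δλ/2)=0.7628283692; c=2·atan2(√a, √(1-a))=2.124283257; dist=6371·c=13533.809 ≈ 13533.8 km; running total=16671.1 km
Leg 2 bearing: y=sinΔλ·cosφ2=-0.84149381, x=cosφ1·sinφ2-sinφ1·cosφ2·cosΔλ=0.12479249; θ=atan2(y, x)=-81.5646° <0 so +360° → 278.4354° ≈ 278.4°
Leg 3: φ1=-0.4961936, φ2=1.2859952, Δφ=1.7821889, Δλ=-0.1936094 rad; a=sin²(Δφ/2)+cosφ1·cosφ2·sin²(Δλ/2)=0.6072190399; c=2·atan2(√a, √(1-a))=1.786912817; dist=6371·c=11384.422 ≈ 11384.4 km; running total=28055.5 km
Leg 3 bearing: y=sinΔλ·cosφ2=-0.05405855, x=cosφ1·sinφ2-sinφ1·cosφ2·cosΔλ=0.97524047; θ=atan2(y, x)=-3.1727° <0 so +360° → 356.8273° ≈ 356.8°
Leg 4: φ1=1.2859952, φ2=-1.3699107, Δφ=-2.6559059, Δλ=1.9896823 rad; a=sin²(Δφ/2)+cosφ1·cosφ2·sin²(Δλ/2)=0.9816106130; c=2·atan2(√a, √(1-a))=2.869539504; dist=6371·c=18281.836 ≈ 18281.8 km; running total=46337.3 km
Leg 4 bearing: y=sinΔλ·cosφ2=0.18228578, x=cosφ1·sinφ2-sinφ1·cosφ2·cosΔλ=-0.19742534; θ=atan2(y, x)=137.2832° ≈ 137.3°

Leg 1: dist=3137.3 km, bearing=12.7°
Leg 2: dist=13533.8 km, bearing=278.4°
Leg 3: dist=11384.4 km, bearing=356.8°
Leg 4: dist=18281.8 km, bearing=137.3°
Total: 46337.3 km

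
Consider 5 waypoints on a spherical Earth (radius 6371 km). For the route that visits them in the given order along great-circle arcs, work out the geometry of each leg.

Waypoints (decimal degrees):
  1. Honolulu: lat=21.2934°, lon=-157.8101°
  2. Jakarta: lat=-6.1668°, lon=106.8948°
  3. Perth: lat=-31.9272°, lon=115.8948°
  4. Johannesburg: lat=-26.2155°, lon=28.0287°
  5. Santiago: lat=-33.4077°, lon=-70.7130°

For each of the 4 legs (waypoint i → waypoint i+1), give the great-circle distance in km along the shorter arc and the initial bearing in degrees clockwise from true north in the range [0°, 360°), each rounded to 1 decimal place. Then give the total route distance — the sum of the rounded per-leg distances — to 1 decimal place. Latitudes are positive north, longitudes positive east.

Leg 1: φ1=0.3716399, φ2=-0.1076310, Δφ=-0.4792709, Δλ=4.6199721 rad; a=sin²(Δφ/2)+cosφ1·cosφ2·sin²(Δλ/2)=0.5622489658; c=2·atan2(√a, √(1-a))=1.695618137; dist=6371·c=10802.783 ≈ 10802.8 km; running total=10802.8 km
Leg 1 bearing: y=sinΔλ·cosφ2=-0.98997067, x=cosφ1·sinφ2-sinφ1·cosφ2·cosΔλ=-0.06677085; θ=atan2(y, x)=-93.8586° <0 so +360° → 266.1414° ≈ 266.1°
Leg 2: φ1=-0.1076310, φ2=-0.5572348, Δφ=-0.4496038, Δλ=0.1570796 rad; a=sin²(Δφ/2)+cosφ1·cosφ2·sin²(Δλ/2)=0.0548846643; c=2·atan2(√a, √(1-a))=0.472945005; dist=6371·c=3013.133 ≈ 3013.1 km; running total=13815.9 km
Leg 2 bearing: y=sinΔλ·cosφ2=0.13276917, x=cosφ1·sinφ2-sinφ1·cosφ2·cosΔλ=-0.43573122; θ=atan2(y, x)=163.0538° ≈ 163.1°
Leg 3: φ1=-0.5572348, φ2=-0.4575468, Δφ=0.0996880, Δλ=-1.5335527 rad; a=sin²(Δφ/2)+cosφ1·cosφ2·sin²(Δλ/2)=0.3690168218; c=2·atan2(√a, √(1-a))=1.305737173; dist=6371·c=8318.852 ≈ 8318.9 km; running total=22134.8 km
Leg 3 bearing: y=sinΔλ·cosφ2=-0.89651677, x=cosφ1·sinφ2-sinφ1·cosφ2·cosΔλ=-0.35725525; θ=atan2(y, x)=-111.7269° <0 so +360° → 248.2731° ≈ 248.3°
Leg 4: φ1=-0.4575468, φ2=-0.5830744, Δφ=-0.1255276, Δλ=-1.7233678 rad; a=sin²(Δφ/2)+cosφ1·cosφ2·sin²(Δλ/2)=0.4352977863; c=2·atan2(√a, √(1-a))=1.441027993; dist=6371·c=9180.789 ≈ 9180.8 km; running total=31315.6 km
Leg 4 bearing: y=sinΔλ·cosφ2=-0.82507676, x=cosφ1·sinφ2-sinφ1·cosφ2·cosΔλ=-0.55000258; θ=atan2(y, x)=-123.6877° <0 so +360° → 236.3123° ≈ 236.3°

Leg 1: dist=10802.8 km, bearing=266.1°
Leg 2: dist=3013.1 km, bearing=163.1°
Leg 3: dist=8318.9 km, bearing=248.3°
Leg 4: dist=9180.8 km, bearing=236.3°
Total: 31315.6 km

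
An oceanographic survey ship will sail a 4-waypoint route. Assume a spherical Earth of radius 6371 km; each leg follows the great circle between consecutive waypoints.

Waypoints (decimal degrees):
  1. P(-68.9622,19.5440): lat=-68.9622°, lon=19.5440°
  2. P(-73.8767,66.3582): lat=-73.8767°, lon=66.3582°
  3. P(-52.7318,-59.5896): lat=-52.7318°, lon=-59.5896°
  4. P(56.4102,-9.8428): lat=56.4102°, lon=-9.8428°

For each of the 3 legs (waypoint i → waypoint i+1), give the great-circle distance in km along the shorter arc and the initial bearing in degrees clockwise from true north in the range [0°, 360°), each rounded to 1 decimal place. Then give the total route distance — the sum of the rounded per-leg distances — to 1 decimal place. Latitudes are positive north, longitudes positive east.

Leg 1: dist=1694.0 km, bearing=129.6°
Leg 2: dist=5366.0 km, bearing=221.1°
Leg 3: dist=12956.0 km, bearing=28.2°
Total: 20016.0 km

Leg 1: φ1=-1.2036174, φ2=-1.2893917, Δφ=-0.0857742, Δλ=0.8170619 rad; a=sin²(Δφ/2)+cosφ1·cosφ2·sin²(Δλ/2)=0.0175712027; c=2·atan2(√a, √(1-a))=0.265895423; dist=6371·c=1694.020 ≈ 1694.0 km; running total=1694.0 km
Leg 1 bearing: y=sinΔλ·cosφ2=0.20248559, x=cosφ1·sinφ2-sinφ1·cosφ2·cosΔλ=-0.16747957; θ=atan2(y, x)=129.5948° ≈ 129.6°
Leg 2: φ1=-1.2893917, φ2=-0.9203435, Δφ=0.3690481, Δλ=-2.1982038 rad; a=sin²(Δφ/2)+cosφ1·cosφ2·sin²(Δλ/2)=0.1671062668; c=2·atan2(√a, √(1-a))=0.842247620; dist=6371·c=5365.960 ≈ 5366.0 km; running total=7060.0 km
Leg 2 bearing: y=sinΔλ·cosφ2=-0.49022173, x=cosφ1·sinφ2-sinφ1·cosφ2·cosΔλ=-0.56250307; θ=atan2(y, x)=-138.9278° <0 so +360° → 221.0722° ≈ 221.1°
Leg 3: φ1=-0.9203435, φ2=0.9845437, Δφ=1.9048873, Δλ=0.8682455 rad; a=sin²(Δφ/2)+cosφ1·cosφ2·sin²(Δλ/2)=0.7232249399; c=2·atan2(√a, √(1-a))=2.033590258; dist=6371·c=12956.004 ≈ 12956.0 km; running total=20016.0 km
Leg 3 bearing: y=sinΔλ·cosφ2=0.42223326, x=cosφ1·sinφ2-sinφ1·cosφ2·cosΔλ=0.78892432; θ=atan2(y, x)=28.1557° ≈ 28.2°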